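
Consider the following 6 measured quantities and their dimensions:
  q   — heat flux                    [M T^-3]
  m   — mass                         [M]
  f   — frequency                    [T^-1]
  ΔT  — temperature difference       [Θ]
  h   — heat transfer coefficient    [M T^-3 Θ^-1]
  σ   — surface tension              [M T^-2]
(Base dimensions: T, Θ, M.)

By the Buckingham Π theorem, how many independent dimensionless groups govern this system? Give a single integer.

3

Exponent matrix [T,Θ,M] × [q,m,f,ΔT,h,σ]:
  T: [-3  0 -1  0 -3 -2]
  Θ: [ 0  0  0  1 -1  0]
  M: [ 1  1  0  0  1  1]
RREF → pivots at {q,m,ΔT} ⇒ r = 3
6 vars − rank 3 = 3 Π groups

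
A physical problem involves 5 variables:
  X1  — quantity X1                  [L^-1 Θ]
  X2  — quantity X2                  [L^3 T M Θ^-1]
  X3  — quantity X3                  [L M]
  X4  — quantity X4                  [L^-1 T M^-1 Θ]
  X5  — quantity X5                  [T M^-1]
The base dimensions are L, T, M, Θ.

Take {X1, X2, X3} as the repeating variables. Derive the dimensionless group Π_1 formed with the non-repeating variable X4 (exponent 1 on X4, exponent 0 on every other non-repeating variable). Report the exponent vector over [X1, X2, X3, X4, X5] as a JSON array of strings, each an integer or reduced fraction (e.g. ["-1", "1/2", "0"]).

["-2", "-1", "2", "1", "0"]

Write exponents as rows L,T,M,Θ / cols X1,X2,X3,X4,X5:
  L: [-1  3  1 -1  0]
  T: [ 0  1  0  1  1]
  M: [ 0  1  1 -1 -1]
  Θ: [ 1 -1  0  1  0]
RREF → pivots at {X1,X2,X3} ⇒ r = 3
Pivot set = {X1,X2,X3}, free = {X4,X5}
RREF:
  r0: [   1    0    0    2    1]
  r1: [   0    1    0    1    1]
  r2: [   0    0    1   -2   -2]
  r3: [   0    0    0    0    0]
Fix exponent of X4 at 1, X5 at 0; solve each RREF row for its pivot's exponent:
  r0: exp(X1) + (2)·1 = 0 ⇒ exp(X1) = -2
  r1: exp(X2) + (1)·1 = 0 ⇒ exp(X2) = -1
  r2: exp(X3) + (-2)·1 = 0 ⇒ exp(X3) = 2
Π_1 = X1^-2 · X2^-1 · X3^2 · X4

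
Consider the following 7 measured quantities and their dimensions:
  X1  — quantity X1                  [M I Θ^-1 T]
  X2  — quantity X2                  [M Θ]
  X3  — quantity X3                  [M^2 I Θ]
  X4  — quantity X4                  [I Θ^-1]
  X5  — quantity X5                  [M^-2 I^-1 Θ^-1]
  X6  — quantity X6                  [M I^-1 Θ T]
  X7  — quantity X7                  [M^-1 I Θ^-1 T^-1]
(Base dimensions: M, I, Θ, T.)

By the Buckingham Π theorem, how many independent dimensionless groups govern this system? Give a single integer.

4

Write exponents as rows M,I,Θ,T / cols X1,X2,X3,X4,X5,X6,X7:
  M: [ 1  1  2  0 -2  1 -1]
  I: [ 1  0  1  1 -1 -1  1]
  Θ: [-1  1  1 -1 -1  1 -1]
  T: [ 1  0  0  0  0  1 -1]
RREF → pivots at {X1,X2,X3} ⇒ r = 3
n=7, r=3 ⇒ 4 dimensionless groups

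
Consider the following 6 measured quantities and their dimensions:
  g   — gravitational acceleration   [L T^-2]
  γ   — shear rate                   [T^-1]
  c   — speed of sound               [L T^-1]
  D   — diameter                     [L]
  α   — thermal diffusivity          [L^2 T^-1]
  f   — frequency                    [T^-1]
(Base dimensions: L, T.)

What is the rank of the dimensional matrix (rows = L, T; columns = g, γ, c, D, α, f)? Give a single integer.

2

Exponent matrix [L,T] × [g,γ,c,D,α,f]:
  L: [ 1  0  1  1  2  0]
  T: [-2 -1 -1  0 -1 -1]
Row reduction gives pivot columns g,γ; rank = 2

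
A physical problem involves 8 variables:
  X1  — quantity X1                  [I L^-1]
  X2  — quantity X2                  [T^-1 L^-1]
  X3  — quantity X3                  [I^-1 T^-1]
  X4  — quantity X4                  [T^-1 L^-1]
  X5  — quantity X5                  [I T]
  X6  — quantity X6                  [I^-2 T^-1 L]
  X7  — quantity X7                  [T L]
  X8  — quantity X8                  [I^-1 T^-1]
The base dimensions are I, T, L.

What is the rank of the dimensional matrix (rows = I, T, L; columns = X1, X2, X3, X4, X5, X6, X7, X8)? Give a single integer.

Write exponents as rows I,T,L / cols X1,X2,X3,X4,X5,X6,X7,X8:
  I: [ 1  0 -1  0  1 -2  0 -1]
  T: [ 0 -1 -1 -1  1 -1  1 -1]
  L: [-1 -1  0 -1  0  1  1  0]
Echelon form has 2 nonzero rows (pivots: X1,X2)

2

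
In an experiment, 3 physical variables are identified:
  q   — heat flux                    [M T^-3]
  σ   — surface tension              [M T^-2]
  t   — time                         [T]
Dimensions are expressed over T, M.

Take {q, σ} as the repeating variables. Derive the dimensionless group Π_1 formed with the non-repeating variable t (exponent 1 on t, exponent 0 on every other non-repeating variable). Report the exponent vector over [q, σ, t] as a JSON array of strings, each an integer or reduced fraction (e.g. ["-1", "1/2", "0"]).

Exponent matrix [T,M] × [q,σ,t]:
  T: [-3 -2  1]
  M: [ 1  1  0]
Echelon form has 2 nonzero rows (pivots: q,σ)
Repeat: q,σ; free: t
RREF:
  r0: [   1    0   -1]
  r1: [   0    1    1]
Fix exponent of t at 1; solve each RREF row for its pivot's exponent:
  r0: exp(q) + (-1)·1 = 0 ⇒ exp(q) = 1
  r1: exp(σ) + (1)·1 = 0 ⇒ exp(σ) = -1
Π_1 = q · σ^-1 · t

["1", "-1", "1"]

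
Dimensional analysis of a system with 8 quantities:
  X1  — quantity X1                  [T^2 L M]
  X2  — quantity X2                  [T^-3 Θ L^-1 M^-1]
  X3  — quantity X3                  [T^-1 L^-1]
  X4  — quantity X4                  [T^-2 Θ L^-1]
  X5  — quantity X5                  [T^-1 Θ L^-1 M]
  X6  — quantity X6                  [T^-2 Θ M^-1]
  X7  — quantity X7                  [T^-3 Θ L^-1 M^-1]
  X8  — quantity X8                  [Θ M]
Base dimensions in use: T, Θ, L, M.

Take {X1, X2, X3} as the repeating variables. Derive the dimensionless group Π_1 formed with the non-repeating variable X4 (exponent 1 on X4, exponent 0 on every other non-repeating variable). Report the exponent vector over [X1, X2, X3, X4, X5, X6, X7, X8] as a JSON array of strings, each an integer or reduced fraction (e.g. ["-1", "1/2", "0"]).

["-1", "-1", "-1", "1", "0", "0", "0", "0"]

Write exponents as rows T,Θ,L,M / cols X1,X2,X3,X4,X5,X6,X7,X8:
  T: [ 2 -3 -1 -2 -1 -2 -3  0]
  Θ: [ 0  1  0  1  1  1  1  1]
  L: [ 1 -1 -1 -1 -1  0 -1  0]
  M: [ 1 -1  0  0  1 -1 -1  1]
RREF → pivots at {X1,X2,X3} ⇒ r = 3
Repeat: X1,X2,X3; free: X4,X5,X6,X7,X8
RREF:
  r0: [   1    0    0    1    2    0    0    2]
  r1: [   0    1    0    1    1    1    1    1]
  r2: [   0    0    1    1    2   -1    0    1]
  r3: [   0    0    0    0    0    0    0    0]
Fix exponent of X4 at 1, X5 at 0, X6 at 0, X7 at 0, X8 at 0; solve each RREF row for its pivot's exponent:
  r0: exp(X1) + (1)·1 = 0 ⇒ exp(X1) = -1
  r1: exp(X2) + (1)·1 = 0 ⇒ exp(X2) = -1
  r2: exp(X3) + (1)·1 = 0 ⇒ exp(X3) = -1
Π_1 = X1^-1 · X2^-1 · X3^-1 · X4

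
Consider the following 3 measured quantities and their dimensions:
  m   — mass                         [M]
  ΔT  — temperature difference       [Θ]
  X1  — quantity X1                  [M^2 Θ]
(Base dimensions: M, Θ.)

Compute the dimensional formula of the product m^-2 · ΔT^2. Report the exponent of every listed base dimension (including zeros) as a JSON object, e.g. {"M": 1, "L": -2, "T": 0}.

Write exponents as rows M,Θ / cols m,ΔT,X1:
  M: [ 1  0  2]
  Θ: [ 0  1  1]
  [M]: (-2)·1+(2)·0 = -2
  [Θ]: (-2)·0+(2)·1 = 2
⇒ M^-2 Θ^2

{"M": -2, "Θ": 2}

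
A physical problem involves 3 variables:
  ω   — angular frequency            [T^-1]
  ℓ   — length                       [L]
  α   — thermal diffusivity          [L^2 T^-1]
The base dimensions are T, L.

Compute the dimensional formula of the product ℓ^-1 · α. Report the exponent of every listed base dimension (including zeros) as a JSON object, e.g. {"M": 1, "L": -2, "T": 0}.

{"T": -1, "L": 1}

Dimensional matrix (T×L by ω×ℓ×α):
  T: [-1  0 -1]
  L: [ 0  1  2]
  [T]: (-1)·0+(1)·-1 = -1
  [L]: (-1)·1+(1)·2 = 1
⇒ T^-1 L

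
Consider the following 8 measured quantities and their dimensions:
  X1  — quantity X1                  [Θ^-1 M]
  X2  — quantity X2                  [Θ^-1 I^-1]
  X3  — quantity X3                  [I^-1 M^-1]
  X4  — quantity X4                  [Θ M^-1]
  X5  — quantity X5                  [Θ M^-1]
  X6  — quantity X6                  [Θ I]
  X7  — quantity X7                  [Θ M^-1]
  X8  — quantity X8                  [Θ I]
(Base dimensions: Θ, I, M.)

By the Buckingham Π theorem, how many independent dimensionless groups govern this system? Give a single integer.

6

Dimensional matrix (Θ×I×M by X1×X2×X3×X4×X5×X6×X7×X8):
  Θ: [-1 -1  0  1  1  1  1  1]
  I: [ 0 -1 -1  0  0  1  0  1]
  M: [ 1  0 -1 -1 -1  0 -1  0]
RREF → pivots at {X1,X2} ⇒ r = 2
n=8, r=2 ⇒ 6 dimensionless groups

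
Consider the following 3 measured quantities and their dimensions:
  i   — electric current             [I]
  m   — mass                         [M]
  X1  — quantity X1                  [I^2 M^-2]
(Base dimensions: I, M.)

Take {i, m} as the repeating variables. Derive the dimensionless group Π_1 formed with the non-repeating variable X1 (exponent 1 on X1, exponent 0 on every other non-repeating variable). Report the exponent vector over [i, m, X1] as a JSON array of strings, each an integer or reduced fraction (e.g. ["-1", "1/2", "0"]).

["-2", "2", "1"]

Write exponents as rows I,M / cols i,m,X1:
  I: [ 1  0  2]
  M: [ 0  1 -2]
Echelon form has 2 nonzero rows (pivots: i,m)
Pivot set = {i,m}, free = {X1}
RREF:
  r0: [   1    0    2]
  r1: [   0    1   -2]
Fix exponent of X1 at 1; solve each RREF row for its pivot's exponent:
  r0: exp(i) + (2)·1 = 0 ⇒ exp(i) = -2
  r1: exp(m) + (-2)·1 = 0 ⇒ exp(m) = 2
Π_1 = i^-2 · m^2 · X1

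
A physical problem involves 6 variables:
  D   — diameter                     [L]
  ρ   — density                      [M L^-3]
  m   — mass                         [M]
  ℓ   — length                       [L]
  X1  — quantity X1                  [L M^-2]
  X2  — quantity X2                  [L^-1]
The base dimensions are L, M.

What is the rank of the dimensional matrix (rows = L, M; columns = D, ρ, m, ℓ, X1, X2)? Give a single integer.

2

Write exponents as rows L,M / cols D,ρ,m,ℓ,X1,X2:
  L: [ 1 -3  0  1  1 -1]
  M: [ 0  1  1  0 -2  0]
Row reduction gives pivot columns D,ρ; rank = 2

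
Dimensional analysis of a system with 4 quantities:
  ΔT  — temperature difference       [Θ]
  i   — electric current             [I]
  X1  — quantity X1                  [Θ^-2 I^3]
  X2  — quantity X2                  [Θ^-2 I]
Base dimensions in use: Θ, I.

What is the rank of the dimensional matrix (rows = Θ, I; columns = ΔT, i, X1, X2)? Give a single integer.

Exponent matrix [Θ,I] × [ΔT,i,X1,X2]:
  Θ: [ 1  0 -2 -2]
  I: [ 0  1  3  1]
RREF → pivots at {ΔT,i} ⇒ r = 2

2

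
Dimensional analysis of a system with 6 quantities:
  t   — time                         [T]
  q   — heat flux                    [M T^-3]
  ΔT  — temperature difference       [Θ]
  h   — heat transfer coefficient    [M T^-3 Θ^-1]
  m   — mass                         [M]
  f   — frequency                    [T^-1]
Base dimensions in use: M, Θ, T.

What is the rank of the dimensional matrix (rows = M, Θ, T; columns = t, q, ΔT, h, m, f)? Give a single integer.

Dimensional matrix (M×Θ×T by t×q×ΔT×h×m×f):
  M: [ 0  1  0  1  1  0]
  Θ: [ 0  0  1 -1  0  0]
  T: [ 1 -3  0 -3  0 -1]
Echelon form has 3 nonzero rows (pivots: t,q,ΔT)

3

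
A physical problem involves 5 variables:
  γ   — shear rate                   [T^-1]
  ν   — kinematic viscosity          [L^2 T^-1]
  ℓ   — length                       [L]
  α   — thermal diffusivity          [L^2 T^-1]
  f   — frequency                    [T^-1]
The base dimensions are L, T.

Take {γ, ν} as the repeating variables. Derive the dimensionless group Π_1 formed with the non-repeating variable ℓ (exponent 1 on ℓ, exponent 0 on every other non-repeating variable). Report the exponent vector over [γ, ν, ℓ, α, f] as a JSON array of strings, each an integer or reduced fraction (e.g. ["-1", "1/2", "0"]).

["1/2", "-1/2", "1", "0", "0"]

Write exponents as rows L,T / cols γ,ν,ℓ,α,f:
  L: [ 0  2  1  2  0]
  T: [-1 -1  0 -1 -1]
Echelon form has 2 nonzero rows (pivots: γ,ν)
Pivot set = {γ,ν}, free = {ℓ,α,f}
RREF:
  r0: [   1    0 -1/2    0    1]
  r1: [   0    1  1/2    1    0]
Fix exponent of ℓ at 1, α at 0, f at 0; solve each RREF row for its pivot's exponent:
  r0: exp(γ) + (-1/2)·1 = 0 ⇒ exp(γ) = 1/2
  r1: exp(ν) + (1/2)·1 = 0 ⇒ exp(ν) = -1/2
Π_1 = γ^(1/2) · ν^(-1/2) · ℓ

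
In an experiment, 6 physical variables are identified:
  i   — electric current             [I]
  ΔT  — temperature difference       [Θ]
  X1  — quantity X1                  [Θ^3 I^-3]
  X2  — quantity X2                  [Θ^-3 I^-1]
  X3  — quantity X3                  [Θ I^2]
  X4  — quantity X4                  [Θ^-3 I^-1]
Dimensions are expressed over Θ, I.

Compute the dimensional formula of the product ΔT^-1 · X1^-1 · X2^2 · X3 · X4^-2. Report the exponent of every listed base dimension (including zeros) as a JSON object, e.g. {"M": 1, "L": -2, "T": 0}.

{"Θ": -3, "I": 5}

Exponent matrix [Θ,I] × [i,ΔT,X1,X2,X3,X4]:
  Θ: [ 0  1  3 -3  1 -3]
  I: [ 1  0 -3 -1  2 -1]
  [Θ]: (-1)·1+(-1)·3+(2)·-3+(1)·1+(-2)·-3 = -3
  [I]: (-1)·0+(-1)·-3+(2)·-1+(1)·2+(-2)·-1 = 5
⇒ Θ^-3 I^5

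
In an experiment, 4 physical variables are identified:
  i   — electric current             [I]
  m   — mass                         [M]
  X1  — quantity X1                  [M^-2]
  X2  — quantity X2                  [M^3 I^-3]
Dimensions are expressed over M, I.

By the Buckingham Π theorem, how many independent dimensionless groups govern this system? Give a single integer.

2

Write exponents as rows M,I / cols i,m,X1,X2:
  M: [ 0  1 -2  3]
  I: [ 1  0  0 -3]
Echelon form has 2 nonzero rows (pivots: i,m)
n=4, r=2 ⇒ 2 dimensionless groups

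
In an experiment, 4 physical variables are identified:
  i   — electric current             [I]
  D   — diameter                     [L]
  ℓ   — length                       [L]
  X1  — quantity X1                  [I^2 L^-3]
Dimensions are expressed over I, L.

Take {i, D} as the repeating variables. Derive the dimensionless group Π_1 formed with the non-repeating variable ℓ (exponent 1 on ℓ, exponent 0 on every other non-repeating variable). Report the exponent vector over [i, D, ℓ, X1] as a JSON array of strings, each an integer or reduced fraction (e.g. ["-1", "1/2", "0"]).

Exponent matrix [I,L] × [i,D,ℓ,X1]:
  I: [ 1  0  0  2]
  L: [ 0  1  1 -3]
Echelon form has 2 nonzero rows (pivots: i,D)
Pivot set = {i,D}, free = {ℓ,X1}
RREF:
  r0: [   1    0    0    2]
  r1: [   0    1    1   -3]
Fix exponent of ℓ at 1, X1 at 0; solve each RREF row for its pivot's exponent:
  r0: exp(i) + (0)·1 = 0 ⇒ exp(i) = 0
  r1: exp(D) + (1)·1 = 0 ⇒ exp(D) = -1
Π_1 = D^-1 · ℓ

["0", "-1", "1", "0"]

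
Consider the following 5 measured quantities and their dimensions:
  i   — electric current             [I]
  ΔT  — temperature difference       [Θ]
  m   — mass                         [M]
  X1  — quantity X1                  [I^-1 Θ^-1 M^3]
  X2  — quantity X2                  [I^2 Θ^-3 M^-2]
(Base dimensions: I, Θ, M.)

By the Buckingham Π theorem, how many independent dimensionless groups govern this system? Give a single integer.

Write exponents as rows I,Θ,M / cols i,ΔT,m,X1,X2:
  I: [ 1  0  0 -1  2]
  Θ: [ 0  1  0 -1 -3]
  M: [ 0  0  1  3 -2]
Echelon form has 3 nonzero rows (pivots: i,ΔT,m)
n=5, r=3 ⇒ 2 dimensionless groups

2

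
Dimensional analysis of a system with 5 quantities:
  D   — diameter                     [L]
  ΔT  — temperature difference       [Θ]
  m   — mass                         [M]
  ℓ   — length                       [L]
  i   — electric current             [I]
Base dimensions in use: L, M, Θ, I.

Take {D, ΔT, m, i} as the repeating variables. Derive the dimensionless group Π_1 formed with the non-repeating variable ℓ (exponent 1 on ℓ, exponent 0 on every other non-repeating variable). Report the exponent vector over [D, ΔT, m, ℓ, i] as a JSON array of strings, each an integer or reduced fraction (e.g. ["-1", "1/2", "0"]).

["-1", "0", "0", "1", "0"]

Dimensional matrix (L×M×Θ×I by D×ΔT×m×ℓ×i):
  L: [ 1  0  0  1  0]
  M: [ 0  0  1  0  0]
  Θ: [ 0  1  0  0  0]
  I: [ 0  0  0  0  1]
Row reduction gives pivot columns D,ΔT,m,i; rank = 4
Repeat: D,ΔT,m,i; free: ℓ
RREF:
  r0: [   1    0    0    1    0]
  r1: [   0    1    0    0    0]
  r2: [   0    0    1    0    0]
  r3: [   0    0    0    0    1]
Fix exponent of ℓ at 1; solve each RREF row for its pivot's exponent:
  r0: exp(D) + (1)·1 = 0 ⇒ exp(D) = -1
  r1: exp(ΔT) + (0)·1 = 0 ⇒ exp(ΔT) = 0
  r2: exp(m) + (0)·1 = 0 ⇒ exp(m) = 0
  r3: exp(i) + (0)·1 = 0 ⇒ exp(i) = 0
Π_1 = D^-1 · ℓ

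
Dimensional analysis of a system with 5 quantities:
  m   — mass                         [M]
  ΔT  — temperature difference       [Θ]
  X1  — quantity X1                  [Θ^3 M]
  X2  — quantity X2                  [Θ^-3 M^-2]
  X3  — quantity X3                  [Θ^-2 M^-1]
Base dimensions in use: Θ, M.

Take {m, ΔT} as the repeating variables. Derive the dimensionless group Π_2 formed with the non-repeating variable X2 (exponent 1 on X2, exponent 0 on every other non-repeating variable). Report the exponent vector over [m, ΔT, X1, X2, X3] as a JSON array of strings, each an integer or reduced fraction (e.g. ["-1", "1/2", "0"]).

["2", "3", "0", "1", "0"]

Write exponents as rows Θ,M / cols m,ΔT,X1,X2,X3:
  Θ: [ 0  1  3 -3 -2]
  M: [ 1  0  1 -2 -1]
Row reduction gives pivot columns m,ΔT; rank = 2
Pivot set = {m,ΔT}, free = {X1,X2,X3}
RREF:
  r0: [   1    0    1   -2   -1]
  r1: [   0    1    3   -3   -2]
Fix exponent of X2 at 1, X1 at 0, X3 at 0; solve each RREF row for its pivot's exponent:
  r0: exp(m) + (-2)·1 = 0 ⇒ exp(m) = 2
  r1: exp(ΔT) + (-3)·1 = 0 ⇒ exp(ΔT) = 3
Π_2 = m^2 · ΔT^3 · X2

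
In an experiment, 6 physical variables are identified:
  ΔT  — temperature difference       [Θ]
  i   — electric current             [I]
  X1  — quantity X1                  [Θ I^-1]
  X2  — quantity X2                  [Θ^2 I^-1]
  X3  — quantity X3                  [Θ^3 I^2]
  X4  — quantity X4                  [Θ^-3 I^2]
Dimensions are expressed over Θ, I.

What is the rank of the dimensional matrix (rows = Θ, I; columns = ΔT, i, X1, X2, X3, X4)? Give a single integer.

Exponent matrix [Θ,I] × [ΔT,i,X1,X2,X3,X4]:
  Θ: [ 1  0  1  2  3 -3]
  I: [ 0  1 -1 -1  2  2]
Row reduction gives pivot columns ΔT,i; rank = 2

2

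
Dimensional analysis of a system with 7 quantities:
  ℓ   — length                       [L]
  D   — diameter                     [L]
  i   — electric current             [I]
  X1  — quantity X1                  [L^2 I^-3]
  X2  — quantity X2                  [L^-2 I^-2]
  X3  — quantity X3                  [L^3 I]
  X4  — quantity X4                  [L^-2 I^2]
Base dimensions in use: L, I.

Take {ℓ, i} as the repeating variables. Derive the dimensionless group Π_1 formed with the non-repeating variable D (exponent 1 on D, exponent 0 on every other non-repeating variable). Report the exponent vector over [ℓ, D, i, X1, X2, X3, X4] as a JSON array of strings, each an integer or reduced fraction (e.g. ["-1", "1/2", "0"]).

Write exponents as rows L,I / cols ℓ,D,i,X1,X2,X3,X4:
  L: [ 1  1  0  2 -2  3 -2]
  I: [ 0  0  1 -3 -2  1  2]
RREF → pivots at {ℓ,i} ⇒ r = 2
Repeat: ℓ,i; free: D,X1,X2,X3,X4
RREF:
  r0: [   1    1    0    2   -2    3   -2]
  r1: [   0    0    1   -3   -2    1    2]
Fix exponent of D at 1, X1 at 0, X2 at 0, X3 at 0, X4 at 0; solve each RREF row for its pivot's exponent:
  r0: exp(ℓ) + (1)·1 = 0 ⇒ exp(ℓ) = -1
  r1: exp(i) + (0)·1 = 0 ⇒ exp(i) = 0
Π_1 = ℓ^-1 · D

["-1", "1", "0", "0", "0", "0", "0"]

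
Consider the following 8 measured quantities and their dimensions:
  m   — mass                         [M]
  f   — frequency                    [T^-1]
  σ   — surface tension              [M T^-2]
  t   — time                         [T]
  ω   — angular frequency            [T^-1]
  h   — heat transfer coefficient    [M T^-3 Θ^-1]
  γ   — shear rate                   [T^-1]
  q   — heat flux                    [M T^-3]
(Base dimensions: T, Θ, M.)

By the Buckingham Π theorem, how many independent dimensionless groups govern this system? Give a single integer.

Exponent matrix [T,Θ,M] × [m,f,σ,t,ω,h,γ,q]:
  T: [ 0 -1 -2  1 -1 -3 -1 -3]
  Θ: [ 0  0  0  0  0 -1  0  0]
  M: [ 1  0  1  0  0  1  0  1]
Row reduction gives pivot columns m,f,h; rank = 3
n=8, r=3 ⇒ 5 dimensionless groups

5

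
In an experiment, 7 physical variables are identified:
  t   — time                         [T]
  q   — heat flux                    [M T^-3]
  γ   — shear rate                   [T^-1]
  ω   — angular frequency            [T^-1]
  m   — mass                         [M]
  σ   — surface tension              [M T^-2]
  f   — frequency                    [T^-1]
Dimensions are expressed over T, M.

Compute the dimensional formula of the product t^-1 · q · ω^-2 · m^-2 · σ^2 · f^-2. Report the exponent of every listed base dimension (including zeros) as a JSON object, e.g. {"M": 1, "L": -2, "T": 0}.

{"T": -4, "M": 1}

Write exponents as rows T,M / cols t,q,γ,ω,m,σ,f:
  T: [ 1 -3 -1 -1  0 -2 -1]
  M: [ 0  1  0  0  1  1  0]
  [T]: (-1)·1+(1)·-3+(-2)·-1+(-2)·0+(2)·-2+(-2)·-1 = -4
  [M]: (-1)·0+(1)·1+(-2)·0+(-2)·1+(2)·1+(-2)·0 = 1
⇒ T^-4 M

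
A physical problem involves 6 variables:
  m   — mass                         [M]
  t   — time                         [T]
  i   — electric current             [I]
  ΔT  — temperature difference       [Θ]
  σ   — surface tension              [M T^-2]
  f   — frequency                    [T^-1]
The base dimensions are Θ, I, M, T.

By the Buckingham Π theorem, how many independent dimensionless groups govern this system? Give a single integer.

Exponent matrix [Θ,I,M,T] × [m,t,i,ΔT,σ,f]:
  Θ: [ 0  0  0  1  0  0]
  I: [ 0  0  1  0  0  0]
  M: [ 1  0  0  0  1  0]
  T: [ 0  1  0  0 -2 -1]
Echelon form has 4 nonzero rows (pivots: m,t,i,ΔT)
6 vars − rank 4 = 2 Π groups

2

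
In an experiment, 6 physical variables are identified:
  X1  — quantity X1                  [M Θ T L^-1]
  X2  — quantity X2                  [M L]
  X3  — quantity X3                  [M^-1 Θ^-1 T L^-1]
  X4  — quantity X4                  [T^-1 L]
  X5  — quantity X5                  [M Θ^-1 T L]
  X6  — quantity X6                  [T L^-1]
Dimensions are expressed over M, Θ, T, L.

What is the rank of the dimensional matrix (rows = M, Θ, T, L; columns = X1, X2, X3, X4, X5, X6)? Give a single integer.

3

Exponent matrix [M,Θ,T,L] × [X1,X2,X3,X4,X5,X6]:
  M: [ 1  1 -1  0  1  0]
  Θ: [ 1  0 -1  0 -1  0]
  T: [ 1  0  1 -1  1  1]
  L: [-1  1 -1  1  1 -1]
RREF → pivots at {X1,X2,X3} ⇒ r = 3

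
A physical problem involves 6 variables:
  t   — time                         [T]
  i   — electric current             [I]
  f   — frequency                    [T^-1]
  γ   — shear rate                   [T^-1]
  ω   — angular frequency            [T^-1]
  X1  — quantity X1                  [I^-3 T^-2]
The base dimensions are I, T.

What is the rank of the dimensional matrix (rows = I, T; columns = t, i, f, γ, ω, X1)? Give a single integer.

2

Dimensional matrix (I×T by t×i×f×γ×ω×X1):
  I: [ 0  1  0  0  0 -3]
  T: [ 1  0 -1 -1 -1 -2]
Row reduction gives pivot columns t,i; rank = 2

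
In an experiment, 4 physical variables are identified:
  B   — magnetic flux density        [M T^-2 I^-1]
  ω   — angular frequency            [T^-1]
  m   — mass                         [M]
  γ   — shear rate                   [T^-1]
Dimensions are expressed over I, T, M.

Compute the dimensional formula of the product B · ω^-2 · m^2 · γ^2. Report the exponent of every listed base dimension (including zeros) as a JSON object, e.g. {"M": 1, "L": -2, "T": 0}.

{"I": -1, "T": -2, "M": 3}

Exponent matrix [I,T,M] × [B,ω,m,γ]:
  I: [-1  0  0  0]
  T: [-2 -1  0 -1]
  M: [ 1  0  1  0]
  [I]: (1)·-1+(-2)·0+(2)·0+(2)·0 = -1
  [T]: (1)·-2+(-2)·-1+(2)·0+(2)·-1 = -2
  [M]: (1)·1+(-2)·0+(2)·1+(2)·0 = 3
⇒ I^-1 T^-2 M^3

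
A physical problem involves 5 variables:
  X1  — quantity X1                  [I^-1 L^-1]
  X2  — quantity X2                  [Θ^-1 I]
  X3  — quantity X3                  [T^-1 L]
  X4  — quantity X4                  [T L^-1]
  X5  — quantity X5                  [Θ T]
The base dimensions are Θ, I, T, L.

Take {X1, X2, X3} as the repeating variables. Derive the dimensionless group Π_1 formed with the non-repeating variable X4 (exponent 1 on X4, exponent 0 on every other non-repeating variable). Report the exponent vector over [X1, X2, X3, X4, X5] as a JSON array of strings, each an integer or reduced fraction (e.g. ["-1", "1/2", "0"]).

Exponent matrix [Θ,I,T,L] × [X1,X2,X3,X4,X5]:
  Θ: [ 0 -1  0  0  1]
  I: [-1  1  0  0  0]
  T: [ 0  0 -1  1  1]
  L: [-1  0  1 -1  0]
Row reduction gives pivot columns X1,X2,X3; rank = 3
Repeat: X1,X2,X3; free: X4,X5
RREF:
  r0: [   1    0    0    0   -1]
  r1: [   0    1    0    0   -1]
  r2: [   0    0    1   -1   -1]
  r3: [   0    0    0    0    0]
Fix exponent of X4 at 1, X5 at 0; solve each RREF row for its pivot's exponent:
  r0: exp(X1) + (0)·1 = 0 ⇒ exp(X1) = 0
  r1: exp(X2) + (0)·1 = 0 ⇒ exp(X2) = 0
  r2: exp(X3) + (-1)·1 = 0 ⇒ exp(X3) = 1
Π_1 = X3 · X4

["0", "0", "1", "1", "0"]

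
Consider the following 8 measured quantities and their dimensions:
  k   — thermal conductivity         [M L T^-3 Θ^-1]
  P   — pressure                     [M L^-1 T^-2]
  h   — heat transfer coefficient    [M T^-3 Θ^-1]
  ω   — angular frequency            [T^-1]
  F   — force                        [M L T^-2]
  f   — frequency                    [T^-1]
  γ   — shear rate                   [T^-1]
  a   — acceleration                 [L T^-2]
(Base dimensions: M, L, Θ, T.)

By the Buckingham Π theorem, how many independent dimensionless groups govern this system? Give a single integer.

Dimensional matrix (M×L×Θ×T by k×P×h×ω×F×f×γ×a):
  M: [ 1  1  1  0  1  0  0  0]
  L: [ 1 -1  0  0  1  0  0  1]
  Θ: [-1  0 -1  0  0  0  0  0]
  T: [-3 -2 -3 -1 -2 -1 -1 -2]
RREF → pivots at {k,P,h,ω} ⇒ r = 4
8 vars − rank 4 = 4 Π groups

4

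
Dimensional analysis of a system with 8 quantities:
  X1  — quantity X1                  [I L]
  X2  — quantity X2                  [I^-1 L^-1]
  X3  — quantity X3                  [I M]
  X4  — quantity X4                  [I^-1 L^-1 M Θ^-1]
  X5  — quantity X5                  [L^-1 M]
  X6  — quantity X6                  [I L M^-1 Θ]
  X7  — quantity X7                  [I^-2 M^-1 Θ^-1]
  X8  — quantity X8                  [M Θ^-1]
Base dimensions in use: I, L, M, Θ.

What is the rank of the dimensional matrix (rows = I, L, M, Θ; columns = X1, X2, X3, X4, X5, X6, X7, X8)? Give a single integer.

3

Exponent matrix [I,L,M,Θ] × [X1,X2,X3,X4,X5,X6,X7,X8]:
  I: [ 1 -1  1 -1  0  1 -2  0]
  L: [ 1 -1  0 -1 -1  1  0  0]
  M: [ 0  0  1  1  1 -1 -1  1]
  Θ: [ 0  0  0 -1  0  1 -1 -1]
Echelon form has 3 nonzero rows (pivots: X1,X3,X4)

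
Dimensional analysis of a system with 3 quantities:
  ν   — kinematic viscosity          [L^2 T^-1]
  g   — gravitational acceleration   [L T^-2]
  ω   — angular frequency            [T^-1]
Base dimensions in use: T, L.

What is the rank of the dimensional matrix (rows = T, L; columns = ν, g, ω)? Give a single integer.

Dimensional matrix (T×L by ν×g×ω):
  T: [-1 -2 -1]
  L: [ 2  1  0]
RREF → pivots at {ν,g} ⇒ r = 2

2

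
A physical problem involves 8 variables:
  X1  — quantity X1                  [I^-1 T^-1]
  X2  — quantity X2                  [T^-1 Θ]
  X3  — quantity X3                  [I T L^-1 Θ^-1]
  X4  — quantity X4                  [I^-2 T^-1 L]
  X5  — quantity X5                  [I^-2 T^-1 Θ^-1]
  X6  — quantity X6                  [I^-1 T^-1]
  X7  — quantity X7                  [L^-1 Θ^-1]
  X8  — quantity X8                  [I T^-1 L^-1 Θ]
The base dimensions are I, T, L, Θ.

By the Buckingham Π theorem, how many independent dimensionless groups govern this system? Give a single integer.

5

Dimensional matrix (I×T×L×Θ by X1×X2×X3×X4×X5×X6×X7×X8):
  I: [-1  0  1 -2 -2 -1  0  1]
  T: [-1 -1  1 -1 -1 -1  0 -1]
  L: [ 0  0 -1  1  0  0 -1 -1]
  Θ: [ 0  1 -1  0 -1  0 -1  1]
Echelon form has 3 nonzero rows (pivots: X1,X2,X3)
Π count = n − r = 8 − 3 = 5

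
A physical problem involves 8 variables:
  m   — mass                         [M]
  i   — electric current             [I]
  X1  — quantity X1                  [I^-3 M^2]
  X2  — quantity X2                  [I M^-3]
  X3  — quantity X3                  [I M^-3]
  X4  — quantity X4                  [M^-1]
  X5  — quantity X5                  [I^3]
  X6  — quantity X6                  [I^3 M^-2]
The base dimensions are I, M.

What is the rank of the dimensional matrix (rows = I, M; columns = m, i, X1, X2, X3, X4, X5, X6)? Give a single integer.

2

Dimensional matrix (I×M by m×i×X1×X2×X3×X4×X5×X6):
  I: [ 0  1 -3  1  1  0  3  3]
  M: [ 1  0  2 -3 -3 -1  0 -2]
Echelon form has 2 nonzero rows (pivots: m,i)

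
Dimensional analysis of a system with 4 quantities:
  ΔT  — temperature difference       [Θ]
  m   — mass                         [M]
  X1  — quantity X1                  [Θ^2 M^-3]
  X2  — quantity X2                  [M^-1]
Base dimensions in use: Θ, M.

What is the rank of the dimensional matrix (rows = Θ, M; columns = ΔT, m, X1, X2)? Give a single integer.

2

Write exponents as rows Θ,M / cols ΔT,m,X1,X2:
  Θ: [ 1  0  2  0]
  M: [ 0  1 -3 -1]
RREF → pivots at {ΔT,m} ⇒ r = 2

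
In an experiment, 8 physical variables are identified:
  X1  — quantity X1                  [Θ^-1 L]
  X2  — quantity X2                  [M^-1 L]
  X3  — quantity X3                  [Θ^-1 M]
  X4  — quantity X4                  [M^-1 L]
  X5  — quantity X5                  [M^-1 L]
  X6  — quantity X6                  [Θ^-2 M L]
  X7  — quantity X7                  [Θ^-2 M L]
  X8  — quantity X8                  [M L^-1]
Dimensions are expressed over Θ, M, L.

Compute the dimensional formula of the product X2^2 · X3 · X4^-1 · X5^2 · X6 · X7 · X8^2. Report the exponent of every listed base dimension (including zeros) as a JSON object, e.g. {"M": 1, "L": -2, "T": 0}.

Exponent matrix [Θ,M,L] × [X1,X2,X3,X4,X5,X6,X7,X8]:
  Θ: [-1  0 -1  0  0 -2 -2  0]
  M: [ 0 -1  1 -1 -1  1  1  1]
  L: [ 1  1  0  1  1  1  1 -1]
  [Θ]: (2)·0+(1)·-1+(-1)·0+(2)·0+(1)·-2+(1)·-2+(2)·0 = -5
  [M]: (2)·-1+(1)·1+(-1)·-1+(2)·-1+(1)·1+(1)·1+(2)·1 = 2
  [L]: (2)·1+(1)·0+(-1)·1+(2)·1+(1)·1+(1)·1+(2)·-1 = 3
⇒ Θ^-5 M^2 L^3

{"Θ": -5, "M": 2, "L": 3}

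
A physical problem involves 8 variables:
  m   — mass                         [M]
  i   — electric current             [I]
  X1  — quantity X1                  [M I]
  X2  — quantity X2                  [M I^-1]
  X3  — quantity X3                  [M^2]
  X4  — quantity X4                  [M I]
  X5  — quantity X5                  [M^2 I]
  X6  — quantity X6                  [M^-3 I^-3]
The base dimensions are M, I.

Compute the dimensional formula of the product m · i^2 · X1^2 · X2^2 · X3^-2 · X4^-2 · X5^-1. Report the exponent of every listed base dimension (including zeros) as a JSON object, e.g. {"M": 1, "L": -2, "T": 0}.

{"M": -3, "I": -1}

Write exponents as rows M,I / cols m,i,X1,X2,X3,X4,X5,X6:
  M: [ 1  0  1  1  2  1  2 -3]
  I: [ 0  1  1 -1  0  1  1 -3]
  [M]: (1)·1+(2)·0+(2)·1+(2)·1+(-2)·2+(-2)·1+(-1)·2 = -3
  [I]: (1)·0+(2)·1+(2)·1+(2)·-1+(-2)·0+(-2)·1+(-1)·1 = -1
⇒ M^-3 I^-1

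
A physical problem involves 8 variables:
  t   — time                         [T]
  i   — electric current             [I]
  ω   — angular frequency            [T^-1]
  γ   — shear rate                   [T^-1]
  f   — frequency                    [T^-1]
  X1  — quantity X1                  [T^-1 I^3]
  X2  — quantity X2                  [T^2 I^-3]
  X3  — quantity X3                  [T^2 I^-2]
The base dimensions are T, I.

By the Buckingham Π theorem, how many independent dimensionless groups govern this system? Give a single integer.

Exponent matrix [T,I] × [t,i,ω,γ,f,X1,X2,X3]:
  T: [ 1  0 -1 -1 -1 -1  2  2]
  I: [ 0  1  0  0  0  3 -3 -2]
Echelon form has 2 nonzero rows (pivots: t,i)
Π count = n − r = 8 − 2 = 6

6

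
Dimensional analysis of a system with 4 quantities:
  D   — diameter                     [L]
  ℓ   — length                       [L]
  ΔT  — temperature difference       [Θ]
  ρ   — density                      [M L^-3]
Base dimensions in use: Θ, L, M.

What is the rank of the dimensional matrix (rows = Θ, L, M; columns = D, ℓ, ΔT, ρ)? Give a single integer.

3

Dimensional matrix (Θ×L×M by D×ℓ×ΔT×ρ):
  Θ: [ 0  0  1  0]
  L: [ 1  1  0 -3]
  M: [ 0  0  0  1]
Row reduction gives pivot columns D,ΔT,ρ; rank = 3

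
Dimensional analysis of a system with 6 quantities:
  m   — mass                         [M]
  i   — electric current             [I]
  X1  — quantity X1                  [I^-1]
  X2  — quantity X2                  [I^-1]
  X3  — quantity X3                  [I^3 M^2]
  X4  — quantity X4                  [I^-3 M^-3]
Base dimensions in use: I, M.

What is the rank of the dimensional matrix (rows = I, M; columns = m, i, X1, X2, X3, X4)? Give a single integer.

2

Dimensional matrix (I×M by m×i×X1×X2×X3×X4):
  I: [ 0  1 -1 -1  3 -3]
  M: [ 1  0  0  0  2 -3]
Row reduction gives pivot columns m,i; rank = 2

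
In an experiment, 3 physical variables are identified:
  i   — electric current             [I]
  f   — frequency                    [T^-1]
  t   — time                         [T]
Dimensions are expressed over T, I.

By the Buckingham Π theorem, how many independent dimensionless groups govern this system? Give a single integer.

Exponent matrix [T,I] × [i,f,t]:
  T: [ 0 -1  1]
  I: [ 1  0  0]
RREF → pivots at {i,f} ⇒ r = 2
Π count = n − r = 3 − 2 = 1

1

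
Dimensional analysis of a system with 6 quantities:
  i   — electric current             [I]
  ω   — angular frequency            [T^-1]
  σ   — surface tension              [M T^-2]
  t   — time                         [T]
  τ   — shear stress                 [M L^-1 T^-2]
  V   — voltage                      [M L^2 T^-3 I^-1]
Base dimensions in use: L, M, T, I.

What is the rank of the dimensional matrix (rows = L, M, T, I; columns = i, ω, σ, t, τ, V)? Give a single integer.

Dimensional matrix (L×M×T×I by i×ω×σ×t×τ×V):
  L: [ 0  0  0  0 -1  2]
  M: [ 0  0  1  0  1  1]
  T: [ 0 -1 -2  1 -2 -3]
  I: [ 1  0  0  0  0 -1]
Row reduction gives pivot columns i,ω,σ,τ; rank = 4

4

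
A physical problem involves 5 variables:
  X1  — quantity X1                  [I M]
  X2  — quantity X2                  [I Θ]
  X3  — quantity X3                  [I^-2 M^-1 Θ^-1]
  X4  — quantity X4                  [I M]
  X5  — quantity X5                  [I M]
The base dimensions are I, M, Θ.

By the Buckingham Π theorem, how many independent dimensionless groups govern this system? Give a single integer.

Write exponents as rows I,M,Θ / cols X1,X2,X3,X4,X5:
  I: [ 1  1 -2  1  1]
  M: [ 1  0 -1  1  1]
  Θ: [ 0  1 -1  0  0]
RREF → pivots at {X1,X2} ⇒ r = 2
n=5, r=2 ⇒ 3 dimensionless groups

3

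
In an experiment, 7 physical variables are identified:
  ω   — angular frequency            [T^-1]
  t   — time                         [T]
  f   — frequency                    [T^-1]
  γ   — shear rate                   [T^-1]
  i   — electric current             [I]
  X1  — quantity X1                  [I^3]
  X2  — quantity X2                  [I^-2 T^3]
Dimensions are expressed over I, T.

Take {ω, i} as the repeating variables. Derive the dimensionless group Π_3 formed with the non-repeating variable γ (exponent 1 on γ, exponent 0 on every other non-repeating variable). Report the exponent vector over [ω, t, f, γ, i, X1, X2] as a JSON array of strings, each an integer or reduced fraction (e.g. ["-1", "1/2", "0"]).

["-1", "0", "0", "1", "0", "0", "0"]

Write exponents as rows I,T / cols ω,t,f,γ,i,X1,X2:
  I: [ 0  0  0  0  1  3 -2]
  T: [-1  1 -1 -1  0  0  3]
Row reduction gives pivot columns ω,i; rank = 2
Pivot set = {ω,i}, free = {t,f,γ,X1,X2}
RREF:
  r0: [   1   -1    1    1    0    0   -3]
  r1: [   0    0    0    0    1    3   -2]
Fix exponent of γ at 1, t at 0, f at 0, X1 at 0, X2 at 0; solve each RREF row for its pivot's exponent:
  r0: exp(ω) + (1)·1 = 0 ⇒ exp(ω) = -1
  r1: exp(i) + (0)·1 = 0 ⇒ exp(i) = 0
Π_3 = ω^-1 · γ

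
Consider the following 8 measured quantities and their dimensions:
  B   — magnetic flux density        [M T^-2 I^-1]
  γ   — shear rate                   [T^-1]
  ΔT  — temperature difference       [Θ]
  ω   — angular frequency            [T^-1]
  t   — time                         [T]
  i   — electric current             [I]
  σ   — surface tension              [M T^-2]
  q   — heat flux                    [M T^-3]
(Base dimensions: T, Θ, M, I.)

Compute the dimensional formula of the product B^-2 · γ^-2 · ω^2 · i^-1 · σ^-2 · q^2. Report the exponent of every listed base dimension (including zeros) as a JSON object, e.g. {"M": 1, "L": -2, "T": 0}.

Exponent matrix [T,Θ,M,I] × [B,γ,ΔT,ω,t,i,σ,q]:
  T: [-2 -1  0 -1  1  0 -2 -3]
  Θ: [ 0  0  1  0  0  0  0  0]
  M: [ 1  0  0  0  0  0  1  1]
  I: [-1  0  0  0  0  1  0  0]
  [T]: (-2)·-2+(-2)·-1+(2)·-1+(-1)·0+(-2)·-2+(2)·-3 = 2
  [Θ]: (-2)·0+(-2)·0+(2)·0+(-1)·0+(-2)·0+(2)·0 = 0
  [M]: (-2)·1+(-2)·0+(2)·0+(-1)·0+(-2)·1+(2)·1 = -2
  [I]: (-2)·-1+(-2)·0+(2)·0+(-1)·1+(-2)·0+(2)·0 = 1
⇒ T^2 M^-2 I

{"T": 2, "Θ": 0, "M": -2, "I": 1}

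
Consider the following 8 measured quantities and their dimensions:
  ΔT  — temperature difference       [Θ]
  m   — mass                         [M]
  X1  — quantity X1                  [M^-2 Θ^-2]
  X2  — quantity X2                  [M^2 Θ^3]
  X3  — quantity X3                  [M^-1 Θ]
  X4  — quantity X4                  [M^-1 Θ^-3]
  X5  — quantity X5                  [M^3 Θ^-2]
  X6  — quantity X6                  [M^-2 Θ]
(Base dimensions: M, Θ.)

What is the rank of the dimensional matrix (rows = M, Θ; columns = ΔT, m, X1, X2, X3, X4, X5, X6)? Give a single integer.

2

Exponent matrix [M,Θ] × [ΔT,m,X1,X2,X3,X4,X5,X6]:
  M: [ 0  1 -2  2 -1 -1  3 -2]
  Θ: [ 1  0 -2  3  1 -3 -2  1]
Echelon form has 2 nonzero rows (pivots: ΔT,m)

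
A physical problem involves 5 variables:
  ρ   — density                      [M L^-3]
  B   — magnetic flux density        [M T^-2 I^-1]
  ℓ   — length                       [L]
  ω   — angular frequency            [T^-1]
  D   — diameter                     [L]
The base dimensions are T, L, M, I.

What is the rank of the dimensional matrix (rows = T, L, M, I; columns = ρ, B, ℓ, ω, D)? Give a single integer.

4

Write exponents as rows T,L,M,I / cols ρ,B,ℓ,ω,D:
  T: [ 0 -2  0 -1  0]
  L: [-3  0  1  0  1]
  M: [ 1  1  0  0  0]
  I: [ 0 -1  0  0  0]
RREF → pivots at {ρ,B,ℓ,ω} ⇒ r = 4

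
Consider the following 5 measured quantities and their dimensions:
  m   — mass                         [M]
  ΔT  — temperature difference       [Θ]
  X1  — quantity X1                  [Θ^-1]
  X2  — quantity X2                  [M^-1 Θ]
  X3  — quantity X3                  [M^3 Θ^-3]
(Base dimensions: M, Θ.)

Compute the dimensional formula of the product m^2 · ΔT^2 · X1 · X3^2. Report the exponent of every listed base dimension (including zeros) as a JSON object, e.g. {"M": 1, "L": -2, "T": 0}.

{"M": 8, "Θ": -5}

Write exponents as rows M,Θ / cols m,ΔT,X1,X2,X3:
  M: [ 1  0  0 -1  3]
  Θ: [ 0  1 -1  1 -3]
  [M]: (2)·1+(2)·0+(1)·0+(2)·3 = 8
  [Θ]: (2)·0+(2)·1+(1)·-1+(2)·-3 = -5
⇒ M^8 Θ^-5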